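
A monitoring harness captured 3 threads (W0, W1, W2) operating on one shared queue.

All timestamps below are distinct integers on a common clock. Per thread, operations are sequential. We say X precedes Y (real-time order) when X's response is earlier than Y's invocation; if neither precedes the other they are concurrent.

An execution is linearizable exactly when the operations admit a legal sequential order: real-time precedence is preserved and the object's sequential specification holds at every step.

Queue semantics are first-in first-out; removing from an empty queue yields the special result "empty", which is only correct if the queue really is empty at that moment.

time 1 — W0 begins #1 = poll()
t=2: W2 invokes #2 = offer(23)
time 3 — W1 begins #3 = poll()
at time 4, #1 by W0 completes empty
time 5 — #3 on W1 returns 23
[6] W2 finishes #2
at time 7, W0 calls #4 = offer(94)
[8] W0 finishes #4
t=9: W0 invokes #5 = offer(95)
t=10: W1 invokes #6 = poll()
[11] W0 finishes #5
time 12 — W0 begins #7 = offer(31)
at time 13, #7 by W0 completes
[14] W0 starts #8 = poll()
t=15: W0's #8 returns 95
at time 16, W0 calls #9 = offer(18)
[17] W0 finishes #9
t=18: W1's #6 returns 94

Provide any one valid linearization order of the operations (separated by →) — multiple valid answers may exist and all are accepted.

step 1: #1 poll() → empty — queue <>
step 2: #2 offer(23) — queue <23>
step 3: #3 poll() → 23 — queue <>
step 4: #4 offer(94) — queue <94>
step 5: #5 offer(95) — queue <94,95>
step 6: #6 poll() → 94 — queue <95>
step 7: #7 offer(31) — queue <95,31>
step 8: #8 poll() → 95 — queue <31>
step 9: #9 offer(18) — queue <31,18>

#1 → #2 → #3 → #4 → #5 → #6 → #7 → #8 → #9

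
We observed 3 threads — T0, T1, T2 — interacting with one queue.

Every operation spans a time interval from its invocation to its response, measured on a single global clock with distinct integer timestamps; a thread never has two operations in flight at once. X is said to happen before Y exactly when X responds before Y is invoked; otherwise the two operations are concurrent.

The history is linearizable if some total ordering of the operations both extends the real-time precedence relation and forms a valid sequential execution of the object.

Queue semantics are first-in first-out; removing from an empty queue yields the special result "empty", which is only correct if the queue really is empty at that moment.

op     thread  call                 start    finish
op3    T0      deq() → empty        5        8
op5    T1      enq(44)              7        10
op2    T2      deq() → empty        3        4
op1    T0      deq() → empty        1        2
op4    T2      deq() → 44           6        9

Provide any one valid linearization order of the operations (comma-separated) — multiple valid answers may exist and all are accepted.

op1, op2, op3, op5, op4

step 1: op1 deq() → empty — queue <>
step 2: op2 deq() → empty — queue <>
step 3: op3 deq() → empty — queue <>
step 4: op5 enq(44) — queue <44>
step 5: op4 deq() → 44 — queue <>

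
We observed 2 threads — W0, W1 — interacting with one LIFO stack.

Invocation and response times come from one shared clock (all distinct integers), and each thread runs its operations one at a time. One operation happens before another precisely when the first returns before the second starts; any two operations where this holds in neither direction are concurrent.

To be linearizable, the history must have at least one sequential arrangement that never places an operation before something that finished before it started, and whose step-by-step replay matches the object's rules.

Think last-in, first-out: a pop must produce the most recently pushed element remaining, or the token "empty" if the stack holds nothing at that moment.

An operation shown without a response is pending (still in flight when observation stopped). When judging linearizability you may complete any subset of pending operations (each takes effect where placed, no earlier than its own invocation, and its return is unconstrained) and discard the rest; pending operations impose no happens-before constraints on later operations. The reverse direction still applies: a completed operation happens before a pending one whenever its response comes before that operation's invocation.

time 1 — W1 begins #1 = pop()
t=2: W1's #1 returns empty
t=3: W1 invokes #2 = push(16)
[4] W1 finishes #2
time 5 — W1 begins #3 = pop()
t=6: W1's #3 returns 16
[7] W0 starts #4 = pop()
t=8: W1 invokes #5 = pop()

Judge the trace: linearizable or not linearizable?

one valid linearization: #1, #2, #3
1. #1 pop() → empty, leaving stack <>
2. #2 push(16), leaving stack <16>
3. #3 pop() → 16, leaving stack <>

linearizable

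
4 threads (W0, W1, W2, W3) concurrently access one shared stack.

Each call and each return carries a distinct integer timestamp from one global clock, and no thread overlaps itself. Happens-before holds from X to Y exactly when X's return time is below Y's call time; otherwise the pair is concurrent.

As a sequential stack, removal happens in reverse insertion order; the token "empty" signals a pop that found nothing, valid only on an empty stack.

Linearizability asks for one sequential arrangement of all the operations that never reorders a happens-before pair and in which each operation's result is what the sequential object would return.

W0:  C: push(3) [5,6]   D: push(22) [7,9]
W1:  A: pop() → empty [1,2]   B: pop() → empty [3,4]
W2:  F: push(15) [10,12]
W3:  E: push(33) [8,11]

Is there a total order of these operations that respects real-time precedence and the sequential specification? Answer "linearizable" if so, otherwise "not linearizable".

linearizable

witness order: A, B, C, D, E, F
step 1: A pop() → empty — stack <>
step 2: B pop() → empty — stack <>
step 3: C push(3) — stack <3>
step 4: D push(22) — stack <3,22>
step 5: E push(33) — stack <3,22,33>
step 6: F push(15) — stack <3,22,33,15>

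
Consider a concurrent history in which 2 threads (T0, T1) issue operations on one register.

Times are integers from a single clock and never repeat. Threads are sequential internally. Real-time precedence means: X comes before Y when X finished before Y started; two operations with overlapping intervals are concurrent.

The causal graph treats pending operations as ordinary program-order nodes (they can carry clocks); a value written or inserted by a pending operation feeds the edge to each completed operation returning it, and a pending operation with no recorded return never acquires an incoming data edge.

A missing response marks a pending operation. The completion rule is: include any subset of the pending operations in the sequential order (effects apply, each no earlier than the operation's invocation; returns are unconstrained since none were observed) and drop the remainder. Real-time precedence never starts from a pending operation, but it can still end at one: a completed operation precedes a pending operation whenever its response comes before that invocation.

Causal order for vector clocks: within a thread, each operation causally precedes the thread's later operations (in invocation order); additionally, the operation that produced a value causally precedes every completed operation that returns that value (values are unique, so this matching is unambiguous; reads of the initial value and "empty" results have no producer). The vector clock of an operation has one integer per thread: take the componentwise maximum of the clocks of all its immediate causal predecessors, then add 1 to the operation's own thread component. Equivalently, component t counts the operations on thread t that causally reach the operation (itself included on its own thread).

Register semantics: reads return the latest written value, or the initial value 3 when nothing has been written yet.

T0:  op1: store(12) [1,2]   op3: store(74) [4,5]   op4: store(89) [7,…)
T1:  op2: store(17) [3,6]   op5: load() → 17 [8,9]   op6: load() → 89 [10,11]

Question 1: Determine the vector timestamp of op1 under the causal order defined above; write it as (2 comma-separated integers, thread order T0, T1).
Answer: (1, 0)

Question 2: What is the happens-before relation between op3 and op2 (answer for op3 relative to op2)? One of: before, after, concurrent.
Answer: concurrent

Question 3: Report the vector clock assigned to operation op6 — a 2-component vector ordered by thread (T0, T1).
Answer: (3, 3)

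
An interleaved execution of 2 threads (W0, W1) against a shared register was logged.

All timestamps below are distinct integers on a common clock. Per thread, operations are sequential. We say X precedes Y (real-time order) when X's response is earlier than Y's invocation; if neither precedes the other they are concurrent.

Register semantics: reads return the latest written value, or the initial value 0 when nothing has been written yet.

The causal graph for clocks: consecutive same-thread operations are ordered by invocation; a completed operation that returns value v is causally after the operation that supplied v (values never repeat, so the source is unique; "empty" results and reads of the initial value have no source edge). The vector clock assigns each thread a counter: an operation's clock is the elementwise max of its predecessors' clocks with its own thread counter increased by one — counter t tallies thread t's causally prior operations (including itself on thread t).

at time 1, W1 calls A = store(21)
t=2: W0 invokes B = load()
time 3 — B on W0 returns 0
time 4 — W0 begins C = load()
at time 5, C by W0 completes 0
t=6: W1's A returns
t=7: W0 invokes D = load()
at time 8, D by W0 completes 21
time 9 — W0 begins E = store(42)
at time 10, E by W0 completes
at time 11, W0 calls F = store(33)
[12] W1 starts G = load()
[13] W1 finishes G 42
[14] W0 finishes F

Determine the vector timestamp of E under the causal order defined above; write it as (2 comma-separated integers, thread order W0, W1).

VC(A, invoked at 1): no causal predecessors; +1 on W1 → (0, 1)
VC(B, invoked at 2): no causal predecessors; +1 on W0 → (1, 0)
from VC(B)=(1, 0), C (invoked 4) maxes components and bumps W0 → (2, 0)
from VC(A)=(0, 1), VC(C)=(2, 0), D (invoked 7) maxes components and bumps W0 → (3, 1)
from VC(D)=(3, 1), E (invoked 9) maxes components and bumps W0 → (4, 1)
from VC(A)=(0, 1), VC(E)=(4, 1), G (invoked 12) maxes components and bumps W1 → (4, 2)
from VC(E)=(4, 1), F (invoked 11) maxes components and bumps W0 → (5, 1)
target: VC(E) = (4, 1)

(4, 1)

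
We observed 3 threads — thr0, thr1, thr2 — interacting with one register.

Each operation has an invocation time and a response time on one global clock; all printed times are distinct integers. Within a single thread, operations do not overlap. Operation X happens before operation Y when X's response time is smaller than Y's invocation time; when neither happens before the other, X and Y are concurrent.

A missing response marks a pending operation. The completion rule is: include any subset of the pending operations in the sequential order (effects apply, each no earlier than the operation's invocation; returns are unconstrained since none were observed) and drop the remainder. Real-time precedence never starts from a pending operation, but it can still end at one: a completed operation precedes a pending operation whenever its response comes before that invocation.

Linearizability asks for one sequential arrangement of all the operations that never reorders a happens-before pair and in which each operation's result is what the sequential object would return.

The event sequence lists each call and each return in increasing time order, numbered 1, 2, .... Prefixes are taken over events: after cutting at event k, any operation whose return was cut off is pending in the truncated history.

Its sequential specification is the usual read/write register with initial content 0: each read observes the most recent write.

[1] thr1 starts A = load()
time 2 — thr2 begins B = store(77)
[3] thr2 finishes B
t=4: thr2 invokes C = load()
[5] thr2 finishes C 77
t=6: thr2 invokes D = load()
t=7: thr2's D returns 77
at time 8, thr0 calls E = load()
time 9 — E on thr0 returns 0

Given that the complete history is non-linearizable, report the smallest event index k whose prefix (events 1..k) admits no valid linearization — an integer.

a valid linearization of events 1..8 exists, for instance A, B, C, D:
step 1: A load() (pending, included) — value 0
step 2: B store(77) — value 77
step 3: C load() → 77 — value 77
step 4: D load() → 77 — value 77
include event 9 — E responding at 9 — and every candidate order breaks
no completion choice of the 1 pending operation (A) rescues it — every subset was tried
e.g. B, C, D, E (pending dropped): illegal at step 4, since E load() → 0 cannot apply there

9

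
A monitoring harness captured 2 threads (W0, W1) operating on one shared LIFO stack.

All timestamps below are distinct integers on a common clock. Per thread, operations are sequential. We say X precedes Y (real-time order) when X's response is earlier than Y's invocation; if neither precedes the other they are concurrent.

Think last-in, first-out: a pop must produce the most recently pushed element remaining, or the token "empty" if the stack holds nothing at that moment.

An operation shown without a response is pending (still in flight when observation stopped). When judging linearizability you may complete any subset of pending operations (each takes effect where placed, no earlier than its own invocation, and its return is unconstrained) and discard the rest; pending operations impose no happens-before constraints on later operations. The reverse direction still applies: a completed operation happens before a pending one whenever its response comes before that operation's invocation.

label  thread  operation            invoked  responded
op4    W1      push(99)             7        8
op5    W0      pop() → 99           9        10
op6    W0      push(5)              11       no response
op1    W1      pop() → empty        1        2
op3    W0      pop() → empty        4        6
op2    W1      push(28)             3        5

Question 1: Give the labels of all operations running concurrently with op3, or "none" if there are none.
Answer: op2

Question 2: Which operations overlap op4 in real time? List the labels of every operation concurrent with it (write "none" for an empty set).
Answer: none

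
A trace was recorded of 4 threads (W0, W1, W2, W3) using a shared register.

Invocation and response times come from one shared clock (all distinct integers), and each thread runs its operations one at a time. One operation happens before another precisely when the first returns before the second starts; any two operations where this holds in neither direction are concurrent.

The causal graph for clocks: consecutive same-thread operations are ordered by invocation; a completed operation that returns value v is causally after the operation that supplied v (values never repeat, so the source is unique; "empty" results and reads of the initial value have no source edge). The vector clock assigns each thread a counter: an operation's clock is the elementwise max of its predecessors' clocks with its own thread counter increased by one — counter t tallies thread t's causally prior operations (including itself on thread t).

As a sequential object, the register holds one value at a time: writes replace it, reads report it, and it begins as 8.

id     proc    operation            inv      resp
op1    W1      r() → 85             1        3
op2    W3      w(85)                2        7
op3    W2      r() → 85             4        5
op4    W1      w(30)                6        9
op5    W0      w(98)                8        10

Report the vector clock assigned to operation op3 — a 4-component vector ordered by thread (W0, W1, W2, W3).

op2, invoked 2, has no incoming edges; only W3's bump applies → (0, 0, 0, 1)
op5, invoked 8, has no incoming edges; only W0's bump applies → (1, 0, 0, 0)
VC(op3, invoked at 4): max of VC(op2)=(0, 0, 0, 1), then +1 on thread W2 → (0, 0, 1, 1)
VC(op1, invoked at 1): max of VC(op2)=(0, 0, 0, 1), then +1 on thread W1 → (0, 1, 0, 1)
VC(op4, invoked at 6): max of VC(op1)=(0, 1, 0, 1), then +1 on thread W1 → (0, 2, 0, 1)
target: VC(op3) = (0, 0, 1, 1)

(0, 0, 1, 1)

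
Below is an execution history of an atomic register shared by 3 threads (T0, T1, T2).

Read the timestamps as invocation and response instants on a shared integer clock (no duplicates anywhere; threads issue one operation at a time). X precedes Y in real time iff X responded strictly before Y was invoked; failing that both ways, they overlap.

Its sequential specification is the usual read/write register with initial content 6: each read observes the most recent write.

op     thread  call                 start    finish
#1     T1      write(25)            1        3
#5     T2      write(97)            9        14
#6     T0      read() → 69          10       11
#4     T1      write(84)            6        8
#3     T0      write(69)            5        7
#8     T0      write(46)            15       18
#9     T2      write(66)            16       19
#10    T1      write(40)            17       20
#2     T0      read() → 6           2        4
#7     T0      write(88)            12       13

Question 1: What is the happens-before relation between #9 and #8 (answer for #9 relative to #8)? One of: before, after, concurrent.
concurrent

#9 spans [16,19], #8 spans [15,18]
the intervals overlap in both directions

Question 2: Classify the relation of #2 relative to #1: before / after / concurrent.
concurrent

#2 spans [2,4], #1 spans [1,3]
the intervals overlap in both directions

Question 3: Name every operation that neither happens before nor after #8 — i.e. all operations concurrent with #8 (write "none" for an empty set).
#10, #9

#8 spans [15,18]: anything still running between times 15 and 18 counts as concurrent
#1 [1,3]: before
#2 [2,4]: before
#3 [5,7]: before
#4 [6,8]: before
#5 [9,14]: before
#6 [10,11]: before
#7 [12,13]: before
#9 [16,19]: concurrent
#10 [17,20]: concurrent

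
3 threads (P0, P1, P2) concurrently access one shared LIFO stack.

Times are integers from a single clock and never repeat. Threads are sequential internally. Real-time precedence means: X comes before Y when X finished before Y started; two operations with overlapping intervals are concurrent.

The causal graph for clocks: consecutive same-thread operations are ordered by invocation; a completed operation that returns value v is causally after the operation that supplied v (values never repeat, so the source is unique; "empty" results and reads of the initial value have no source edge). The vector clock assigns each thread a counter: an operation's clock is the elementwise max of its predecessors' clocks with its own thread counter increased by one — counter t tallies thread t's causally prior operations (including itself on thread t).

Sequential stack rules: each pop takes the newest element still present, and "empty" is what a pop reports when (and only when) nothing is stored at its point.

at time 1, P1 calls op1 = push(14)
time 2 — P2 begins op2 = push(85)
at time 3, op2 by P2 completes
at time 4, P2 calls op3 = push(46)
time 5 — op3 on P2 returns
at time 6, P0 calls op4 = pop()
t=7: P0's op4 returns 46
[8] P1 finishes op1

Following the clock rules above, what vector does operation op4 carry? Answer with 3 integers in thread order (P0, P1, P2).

(1, 0, 2)

op2 (invocation 2): nothing precedes it; P2's component alone gives (0, 0, 1)
op1 (invocation 1): nothing precedes it; P1's component alone gives (0, 1, 0)
merge at op3 (invoked 4): VC(op2)=(0, 0, 1), own-thread bump on P2 → (0, 0, 2)
merge at op4 (invoked 6): VC(op3)=(0, 0, 2), own-thread bump on P0 → (1, 0, 2)
target: VC(op4) = (1, 0, 2)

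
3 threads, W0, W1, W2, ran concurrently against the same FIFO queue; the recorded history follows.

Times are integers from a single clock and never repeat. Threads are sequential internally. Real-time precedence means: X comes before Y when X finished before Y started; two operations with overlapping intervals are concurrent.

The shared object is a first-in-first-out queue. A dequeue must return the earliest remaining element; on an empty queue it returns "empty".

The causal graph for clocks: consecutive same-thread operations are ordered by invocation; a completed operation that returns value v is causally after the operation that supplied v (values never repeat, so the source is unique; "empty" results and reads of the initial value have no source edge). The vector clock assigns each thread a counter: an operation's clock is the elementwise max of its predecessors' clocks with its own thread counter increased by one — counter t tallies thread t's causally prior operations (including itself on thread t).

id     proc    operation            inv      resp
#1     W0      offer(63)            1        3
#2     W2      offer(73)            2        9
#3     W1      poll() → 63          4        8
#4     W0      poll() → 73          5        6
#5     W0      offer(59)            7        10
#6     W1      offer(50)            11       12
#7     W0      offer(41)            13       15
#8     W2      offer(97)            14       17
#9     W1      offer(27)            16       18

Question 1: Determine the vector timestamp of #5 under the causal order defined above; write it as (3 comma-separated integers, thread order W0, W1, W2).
invoked at 2, #2 has no predecessors; its own W2 bump gives (0, 0, 1)
invoked at 1, #1 has no predecessors; its own W0 bump gives (1, 0, 0)
#8 (invocation 14): componentwise max over VC(#2)=(0, 0, 1), +1 at W2, giving (0, 0, 2)
#3 (invocation 4): componentwise max over VC(#1)=(1, 0, 0), +1 at W1, giving (1, 1, 0)
#6 (invocation 11): componentwise max over VC(#3)=(1, 1, 0), +1 at W1, giving (1, 2, 0)
#4 (invocation 5): componentwise max over VC(#1)=(1, 0, 0), VC(#2)=(0, 0, 1), +1 at W0, giving (2, 0, 1)
#9 (invocation 16): componentwise max over VC(#6)=(1, 2, 0), +1 at W1, giving (1, 3, 0)
#5 (invocation 7): componentwise max over VC(#4)=(2, 0, 1), +1 at W0, giving (3, 0, 1)
#7 (invocation 13): componentwise max over VC(#5)=(3, 0, 1), +1 at W0, giving (4, 0, 1)
target: VC(#5) = (3, 0, 1)

(3, 0, 1)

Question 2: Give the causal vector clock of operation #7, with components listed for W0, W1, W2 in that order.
#2, invoked 2, has no incoming edges; only W2's bump applies → (0, 0, 1)
#1, invoked 1, has no incoming edges; only W0's bump applies → (1, 0, 0)
merge at #8 (invoked 14): VC(#2)=(0, 0, 1), own-thread bump on W2 → (0, 0, 2)
merge at #3 (invoked 4): VC(#1)=(1, 0, 0), own-thread bump on W1 → (1, 1, 0)
merge at #6 (invoked 11): VC(#3)=(1, 1, 0), own-thread bump on W1 → (1, 2, 0)
merge at #4 (invoked 5): VC(#1)=(1, 0, 0), VC(#2)=(0, 0, 1), own-thread bump on W0 → (2, 0, 1)
merge at #9 (invoked 16): VC(#6)=(1, 2, 0), own-thread bump on W1 → (1, 3, 0)
merge at #5 (invoked 7): VC(#4)=(2, 0, 1), own-thread bump on W0 → (3, 0, 1)
merge at #7 (invoked 13): VC(#5)=(3, 0, 1), own-thread bump on W0 → (4, 0, 1)
target: VC(#7) = (4, 0, 1)

(4, 0, 1)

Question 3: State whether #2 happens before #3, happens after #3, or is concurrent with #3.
#2 spans [2,9], #3 spans [4,8]
the intervals overlap in both directions

concurrent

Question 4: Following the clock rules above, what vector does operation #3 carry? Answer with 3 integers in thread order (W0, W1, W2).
no predecessors for #2 (invoked 2): W2 increments from zero → (0, 0, 1)
no predecessors for #1 (invoked 1): W0 increments from zero → (1, 0, 0)
VC(#8, invoked at 14): max of VC(#2)=(0, 0, 1), then +1 on thread W2 → (0, 0, 2)
VC(#3, invoked at 4): max of VC(#1)=(1, 0, 0), then +1 on thread W1 → (1, 1, 0)
VC(#6, invoked at 11): max of VC(#3)=(1, 1, 0), then +1 on thread W1 → (1, 2, 0)
VC(#4, invoked at 5): max of VC(#1)=(1, 0, 0), VC(#2)=(0, 0, 1), then +1 on thread W0 → (2, 0, 1)
VC(#9, invoked at 16): max of VC(#6)=(1, 2, 0), then +1 on thread W1 → (1, 3, 0)
VC(#5, invoked at 7): max of VC(#4)=(2, 0, 1), then +1 on thread W0 → (3, 0, 1)
VC(#7, invoked at 13): max of VC(#5)=(3, 0, 1), then +1 on thread W0 → (4, 0, 1)
target: VC(#3) = (1, 1, 0)

(1, 1, 0)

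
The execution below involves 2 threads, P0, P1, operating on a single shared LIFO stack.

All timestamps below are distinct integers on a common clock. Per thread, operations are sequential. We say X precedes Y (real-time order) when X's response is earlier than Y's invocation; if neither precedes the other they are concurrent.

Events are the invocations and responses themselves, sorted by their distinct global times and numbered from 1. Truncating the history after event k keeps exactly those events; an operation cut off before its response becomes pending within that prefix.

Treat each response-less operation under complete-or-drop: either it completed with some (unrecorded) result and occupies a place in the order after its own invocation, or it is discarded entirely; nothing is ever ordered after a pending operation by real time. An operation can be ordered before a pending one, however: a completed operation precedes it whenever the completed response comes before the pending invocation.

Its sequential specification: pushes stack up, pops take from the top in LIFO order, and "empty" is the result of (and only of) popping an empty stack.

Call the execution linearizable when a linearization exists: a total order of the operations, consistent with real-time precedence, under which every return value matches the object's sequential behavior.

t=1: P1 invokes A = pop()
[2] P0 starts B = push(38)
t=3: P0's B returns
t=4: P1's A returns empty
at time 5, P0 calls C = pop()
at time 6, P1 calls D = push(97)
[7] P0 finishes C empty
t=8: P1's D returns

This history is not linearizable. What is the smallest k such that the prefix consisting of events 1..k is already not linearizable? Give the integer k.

events 1..6 are linearizable; a witness order is A, B:
step 1: A pop() → empty — stack <>
step 2: B push(38) — stack <38>
event 7 — C's response, time 7 — after it, nothing linearizes
no completion choice of the 1 pending operation (D) rescues it — every subset was tried
one such order, A, B, C (pending dropped), breaks at step 3 where C pop() → empty is illegal
one such order, B, A, C (pending dropped), breaks at step 2 where A pop() → empty is illegal

7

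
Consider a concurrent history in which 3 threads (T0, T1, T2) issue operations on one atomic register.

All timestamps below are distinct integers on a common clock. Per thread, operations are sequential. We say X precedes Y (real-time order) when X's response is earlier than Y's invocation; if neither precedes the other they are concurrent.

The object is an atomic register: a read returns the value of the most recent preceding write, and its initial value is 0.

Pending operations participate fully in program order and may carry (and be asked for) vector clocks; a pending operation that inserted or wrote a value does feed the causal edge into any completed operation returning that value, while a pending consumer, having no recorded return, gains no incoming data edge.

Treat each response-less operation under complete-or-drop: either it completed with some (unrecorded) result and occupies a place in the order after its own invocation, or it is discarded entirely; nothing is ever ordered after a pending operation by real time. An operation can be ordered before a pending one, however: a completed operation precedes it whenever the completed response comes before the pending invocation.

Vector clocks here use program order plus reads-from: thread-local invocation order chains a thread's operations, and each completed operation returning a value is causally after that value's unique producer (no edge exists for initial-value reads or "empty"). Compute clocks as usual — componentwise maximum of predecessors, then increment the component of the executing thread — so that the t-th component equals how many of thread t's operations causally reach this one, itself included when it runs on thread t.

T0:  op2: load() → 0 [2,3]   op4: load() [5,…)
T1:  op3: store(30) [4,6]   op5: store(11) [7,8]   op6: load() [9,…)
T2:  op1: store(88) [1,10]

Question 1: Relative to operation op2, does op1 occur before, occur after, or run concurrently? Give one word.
concurrent

op1 spans [1,10], op2 spans [2,3]
the intervals overlap in both directions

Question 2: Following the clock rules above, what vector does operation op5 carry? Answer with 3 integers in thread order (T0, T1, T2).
(0, 2, 0)

invoked at 1, op1 has no predecessors; its own T2 bump gives (0, 0, 1)
invoked at 4, op3 has no predecessors; its own T1 bump gives (0, 1, 0)
invoked at 2, op2 has no predecessors; its own T0 bump gives (1, 0, 0)
invoked at 7, op5 merges VC(op3)=(0, 1, 0) and bumps T1's slot → (0, 2, 0)
invoked at 5, op4 merges VC(op2)=(1, 0, 0) and bumps T0's slot → (2, 0, 0)
invoked at 9, op6 merges VC(op5)=(0, 2, 0) and bumps T1's slot → (0, 3, 0)
target: VC(op5) = (0, 2, 0)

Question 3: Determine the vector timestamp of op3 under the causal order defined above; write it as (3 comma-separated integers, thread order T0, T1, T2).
(0, 1, 0)

VC(op1, invoked at 1): no causal predecessors; +1 on T2 → (0, 0, 1)
VC(op3, invoked at 4): no causal predecessors; +1 on T1 → (0, 1, 0)
VC(op2, invoked at 2): no causal predecessors; +1 on T0 → (1, 0, 0)
from VC(op3)=(0, 1, 0), op5 (invoked 7) maxes components and bumps T1 → (0, 2, 0)
from VC(op2)=(1, 0, 0), op4 (invoked 5) maxes components and bumps T0 → (2, 0, 0)
from VC(op5)=(0, 2, 0), op6 (invoked 9) maxes components and bumps T1 → (0, 3, 0)
target: VC(op3) = (0, 1, 0)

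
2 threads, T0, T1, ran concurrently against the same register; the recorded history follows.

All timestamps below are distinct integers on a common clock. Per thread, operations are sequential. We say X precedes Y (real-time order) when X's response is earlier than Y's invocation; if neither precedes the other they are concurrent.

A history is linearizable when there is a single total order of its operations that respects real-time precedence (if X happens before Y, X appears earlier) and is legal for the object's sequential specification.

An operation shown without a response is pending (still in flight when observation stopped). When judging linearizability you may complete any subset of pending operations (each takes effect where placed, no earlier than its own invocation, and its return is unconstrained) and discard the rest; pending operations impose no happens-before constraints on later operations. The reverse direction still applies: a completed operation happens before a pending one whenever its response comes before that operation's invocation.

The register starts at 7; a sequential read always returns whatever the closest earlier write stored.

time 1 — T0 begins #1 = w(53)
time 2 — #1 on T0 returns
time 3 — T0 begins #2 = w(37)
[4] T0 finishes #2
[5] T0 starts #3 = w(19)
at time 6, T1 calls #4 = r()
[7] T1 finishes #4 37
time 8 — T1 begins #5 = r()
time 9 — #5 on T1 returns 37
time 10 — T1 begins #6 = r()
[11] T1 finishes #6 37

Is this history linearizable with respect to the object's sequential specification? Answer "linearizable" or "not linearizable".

one valid linearization: #1, #2, #4, #5, #6
step 1: #1 w(53) — value 53
step 2: #2 w(37) — value 37
step 3: #4 r() → 37 — value 37
step 4: #5 r() → 37 — value 37
step 5: #6 r() → 37 — value 37

linearizable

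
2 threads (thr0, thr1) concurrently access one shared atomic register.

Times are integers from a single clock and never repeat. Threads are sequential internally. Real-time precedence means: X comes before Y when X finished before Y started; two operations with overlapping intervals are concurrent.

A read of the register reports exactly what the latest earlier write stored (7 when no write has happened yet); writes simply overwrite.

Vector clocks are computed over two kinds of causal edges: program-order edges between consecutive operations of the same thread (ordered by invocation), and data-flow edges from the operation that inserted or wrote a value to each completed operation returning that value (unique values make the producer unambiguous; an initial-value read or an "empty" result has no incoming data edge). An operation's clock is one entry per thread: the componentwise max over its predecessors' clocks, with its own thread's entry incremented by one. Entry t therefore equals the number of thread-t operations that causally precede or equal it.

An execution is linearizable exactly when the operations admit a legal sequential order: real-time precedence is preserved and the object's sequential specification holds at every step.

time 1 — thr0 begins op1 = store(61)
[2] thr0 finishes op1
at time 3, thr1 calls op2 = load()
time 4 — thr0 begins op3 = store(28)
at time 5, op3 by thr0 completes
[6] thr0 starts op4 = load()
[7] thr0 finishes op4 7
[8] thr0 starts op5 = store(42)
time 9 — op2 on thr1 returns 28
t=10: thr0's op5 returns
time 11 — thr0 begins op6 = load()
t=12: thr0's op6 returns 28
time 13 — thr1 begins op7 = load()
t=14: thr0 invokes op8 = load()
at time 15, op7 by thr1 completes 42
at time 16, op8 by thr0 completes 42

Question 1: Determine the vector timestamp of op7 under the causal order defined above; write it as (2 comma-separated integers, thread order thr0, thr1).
(4, 2)

op1, invoked 1, has no incoming edges; only thr0's bump applies → (1, 0)
merge at op3 (invoked 4): VC(op1)=(1, 0), own-thread bump on thr0 → (2, 0)
merge at op2 (invoked 3): VC(op3)=(2, 0), own-thread bump on thr1 → (2, 1)
merge at op4 (invoked 6): VC(op3)=(2, 0), own-thread bump on thr0 → (3, 0)
merge at op5 (invoked 8): VC(op4)=(3, 0), own-thread bump on thr0 → (4, 0)
merge at op6 (invoked 11): VC(op3)=(2, 0), VC(op5)=(4, 0), own-thread bump on thr0 → (5, 0)
merge at op7 (invoked 13): VC(op2)=(2, 1), VC(op5)=(4, 0), own-thread bump on thr1 → (4, 2)
merge at op8 (invoked 14): VC(op5)=(4, 0), VC(op6)=(5, 0), own-thread bump on thr0 → (6, 0)
target: VC(op7) = (4, 2)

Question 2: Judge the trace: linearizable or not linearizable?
not linearizable

through event 6 a valid linearization exists; event 7 (op4 responding at time 7) ends that
exactly one order of the 3 completed ops respects real time; the atomic register replay fails
no completion choice of the 1 pending operation (op2) rescues it — every subset was tried
e.g. op1, op3, op4 (pending dropped): illegal at step 3, since op4 load() → 7 cannot apply there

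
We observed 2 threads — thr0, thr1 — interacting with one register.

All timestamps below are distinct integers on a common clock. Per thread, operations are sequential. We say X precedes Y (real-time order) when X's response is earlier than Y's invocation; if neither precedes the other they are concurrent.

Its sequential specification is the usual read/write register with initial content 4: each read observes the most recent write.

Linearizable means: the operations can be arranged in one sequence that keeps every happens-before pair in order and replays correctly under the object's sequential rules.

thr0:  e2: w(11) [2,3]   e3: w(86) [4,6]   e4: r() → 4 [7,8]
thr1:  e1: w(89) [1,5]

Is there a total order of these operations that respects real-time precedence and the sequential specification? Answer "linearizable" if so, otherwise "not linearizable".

not linearizable

prefix check: 1..7 passes, 1..8 fails once e4's time-8 response joins
4 completed operations, 3 real-time-consistent orders — every register replay fails
sample order e1, e2, e3, e4 stalls at step 4 — e4 r() → 4 has no legal effect
sample order e2, e1, e3, e4 stalls at step 4 — e4 r() → 4 has no legal effect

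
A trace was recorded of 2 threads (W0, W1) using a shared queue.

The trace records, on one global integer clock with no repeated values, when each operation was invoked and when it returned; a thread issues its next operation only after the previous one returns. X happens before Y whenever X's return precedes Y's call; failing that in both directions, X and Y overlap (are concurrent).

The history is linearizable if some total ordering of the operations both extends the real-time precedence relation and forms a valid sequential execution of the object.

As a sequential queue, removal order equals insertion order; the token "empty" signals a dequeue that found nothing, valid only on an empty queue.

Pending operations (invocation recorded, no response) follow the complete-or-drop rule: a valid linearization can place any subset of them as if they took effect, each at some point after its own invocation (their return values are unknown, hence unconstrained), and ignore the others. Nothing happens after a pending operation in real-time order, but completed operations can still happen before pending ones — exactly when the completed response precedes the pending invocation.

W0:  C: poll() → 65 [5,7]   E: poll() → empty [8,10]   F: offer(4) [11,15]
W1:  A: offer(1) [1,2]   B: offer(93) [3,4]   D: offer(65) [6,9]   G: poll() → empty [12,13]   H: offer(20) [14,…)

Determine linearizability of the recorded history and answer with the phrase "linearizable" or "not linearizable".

through event 6 a valid linearization exists; event 7 (C responding at time 7) ends that
the sole real-time-consistent order of 3 completed operations fails the queue replay
no completion choice of the 1 pending operation (D) rescues it — every subset was tried
for example A, B, C (pending dropped) fails at step 3: C poll() → 65 is not legal there

not linearizable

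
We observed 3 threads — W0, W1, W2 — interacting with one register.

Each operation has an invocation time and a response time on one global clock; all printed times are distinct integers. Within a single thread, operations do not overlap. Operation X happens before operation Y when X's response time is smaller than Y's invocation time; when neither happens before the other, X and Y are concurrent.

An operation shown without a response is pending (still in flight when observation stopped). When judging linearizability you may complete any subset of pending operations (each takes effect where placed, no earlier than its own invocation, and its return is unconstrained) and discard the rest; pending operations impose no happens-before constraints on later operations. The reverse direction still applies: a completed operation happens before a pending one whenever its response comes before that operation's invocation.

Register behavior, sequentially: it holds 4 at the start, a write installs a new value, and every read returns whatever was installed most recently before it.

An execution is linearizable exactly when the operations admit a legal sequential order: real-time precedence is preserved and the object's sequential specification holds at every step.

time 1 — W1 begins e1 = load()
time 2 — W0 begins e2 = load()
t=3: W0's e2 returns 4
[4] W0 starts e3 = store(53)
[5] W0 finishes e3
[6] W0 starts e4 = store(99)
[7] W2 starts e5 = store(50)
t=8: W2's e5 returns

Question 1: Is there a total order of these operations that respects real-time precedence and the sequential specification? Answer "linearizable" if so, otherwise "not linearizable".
witness order: e1, e2, e3, e4, e5
after step 1 (e1 load() (pending, included)): value 4
after step 2 (e2 load() → 4): value 4
after step 3 (e3 store(53)): value 53
after step 4 (e4 store(99) (pending, included)): value 99
after step 5 (e5 store(50)): value 50

linearizable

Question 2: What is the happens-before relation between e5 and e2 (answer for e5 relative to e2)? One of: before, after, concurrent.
e5 spans [7,8], e2 spans [2,3]
resp(e2)=3 < inv(e5)=7

after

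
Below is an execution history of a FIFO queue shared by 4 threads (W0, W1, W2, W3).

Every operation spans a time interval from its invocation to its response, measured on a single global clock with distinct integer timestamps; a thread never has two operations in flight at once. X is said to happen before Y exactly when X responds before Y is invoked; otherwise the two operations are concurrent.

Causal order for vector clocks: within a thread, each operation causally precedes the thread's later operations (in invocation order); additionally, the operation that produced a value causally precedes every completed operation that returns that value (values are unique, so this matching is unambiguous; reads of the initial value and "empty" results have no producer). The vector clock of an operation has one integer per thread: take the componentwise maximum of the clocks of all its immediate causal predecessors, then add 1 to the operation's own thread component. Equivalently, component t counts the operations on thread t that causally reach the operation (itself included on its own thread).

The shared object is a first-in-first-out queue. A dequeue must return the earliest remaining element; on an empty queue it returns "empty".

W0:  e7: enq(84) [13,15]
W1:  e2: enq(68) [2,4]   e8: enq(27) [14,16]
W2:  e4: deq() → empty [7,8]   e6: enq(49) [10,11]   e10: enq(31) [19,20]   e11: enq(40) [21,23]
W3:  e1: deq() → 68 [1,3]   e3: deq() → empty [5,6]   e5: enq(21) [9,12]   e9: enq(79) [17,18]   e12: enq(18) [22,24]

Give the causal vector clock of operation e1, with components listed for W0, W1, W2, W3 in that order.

root op e4, invoked 7: fresh clock plus W2's own tick → (0, 0, 1, 0)
root op e2, invoked 2: fresh clock plus W1's own tick → (0, 1, 0, 0)
root op e7, invoked 13: fresh clock plus W0's own tick → (1, 0, 0, 0)
merge at e6 (invoked 10): VC(e4)=(0, 0, 1, 0), own-thread bump on W2 → (0, 0, 2, 0)
merge at e1 (invoked 1): VC(e2)=(0, 1, 0, 0), own-thread bump on W3 → (0, 1, 0, 1)
merge at e8 (invoked 14): VC(e2)=(0, 1, 0, 0), own-thread bump on W1 → (0, 2, 0, 0)
merge at e10 (invoked 19): VC(e6)=(0, 0, 2, 0), own-thread bump on W2 → (0, 0, 3, 0)
merge at e3 (invoked 5): VC(e1)=(0, 1, 0, 1), own-thread bump on W3 → (0, 1, 0, 2)
merge at e11 (invoked 21): VC(e10)=(0, 0, 3, 0), own-thread bump on W2 → (0, 0, 4, 0)
merge at e5 (invoked 9): VC(e3)=(0, 1, 0, 2), own-thread bump on W3 → (0, 1, 0, 3)
merge at e9 (invoked 17): VC(e5)=(0, 1, 0, 3), own-thread bump on W3 → (0, 1, 0, 4)
merge at e12 (invoked 22): VC(e9)=(0, 1, 0, 4), own-thread bump on W3 → (0, 1, 0, 5)
target: VC(e1) = (0, 1, 0, 1)

(0, 1, 0, 1)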